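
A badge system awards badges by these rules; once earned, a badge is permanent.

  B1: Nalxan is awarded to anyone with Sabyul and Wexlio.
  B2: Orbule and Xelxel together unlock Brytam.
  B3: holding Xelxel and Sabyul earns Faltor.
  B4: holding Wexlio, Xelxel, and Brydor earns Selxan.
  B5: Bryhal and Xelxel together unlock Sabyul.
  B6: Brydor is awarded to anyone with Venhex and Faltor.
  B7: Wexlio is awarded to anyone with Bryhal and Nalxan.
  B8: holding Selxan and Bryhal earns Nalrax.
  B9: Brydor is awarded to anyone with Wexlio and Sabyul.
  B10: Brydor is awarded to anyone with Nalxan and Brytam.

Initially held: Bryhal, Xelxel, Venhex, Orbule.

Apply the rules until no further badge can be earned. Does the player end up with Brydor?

With Bryhal and Xelxel, Sabyul is earned (B5).
With Xelxel and Sabyul, Faltor is earned (B3).
With Venhex and Faltor, Brydor is earned (B6).

Yes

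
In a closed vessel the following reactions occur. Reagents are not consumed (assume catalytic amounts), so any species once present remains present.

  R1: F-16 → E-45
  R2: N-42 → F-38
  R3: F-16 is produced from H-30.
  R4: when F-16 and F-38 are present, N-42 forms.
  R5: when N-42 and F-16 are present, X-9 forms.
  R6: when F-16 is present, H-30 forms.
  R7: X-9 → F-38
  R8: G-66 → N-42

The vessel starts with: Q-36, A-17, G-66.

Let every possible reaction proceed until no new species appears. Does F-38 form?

Yes

G-66 present → N-42 forms (R8).
N-42 present → F-38 forms (R2).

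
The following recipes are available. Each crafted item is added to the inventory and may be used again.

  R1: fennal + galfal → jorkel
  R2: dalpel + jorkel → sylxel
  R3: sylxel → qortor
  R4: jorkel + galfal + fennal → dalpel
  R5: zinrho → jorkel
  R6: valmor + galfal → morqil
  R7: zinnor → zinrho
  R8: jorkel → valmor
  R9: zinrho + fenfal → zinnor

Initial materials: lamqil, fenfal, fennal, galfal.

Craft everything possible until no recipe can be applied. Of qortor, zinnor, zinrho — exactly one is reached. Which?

qortor

Using R1, fennal and galfal make jorkel.
Using R4, jorkel, galfal, and fennal make dalpel.
dalpel + jorkel → sylxel (R2).
Using R3, sylxel makes qortor.
zinnor would need zinrho and fenfal (R9), but zinrho is never obtained. zinrho would need zinnor (R7), but zinnor is never obtained.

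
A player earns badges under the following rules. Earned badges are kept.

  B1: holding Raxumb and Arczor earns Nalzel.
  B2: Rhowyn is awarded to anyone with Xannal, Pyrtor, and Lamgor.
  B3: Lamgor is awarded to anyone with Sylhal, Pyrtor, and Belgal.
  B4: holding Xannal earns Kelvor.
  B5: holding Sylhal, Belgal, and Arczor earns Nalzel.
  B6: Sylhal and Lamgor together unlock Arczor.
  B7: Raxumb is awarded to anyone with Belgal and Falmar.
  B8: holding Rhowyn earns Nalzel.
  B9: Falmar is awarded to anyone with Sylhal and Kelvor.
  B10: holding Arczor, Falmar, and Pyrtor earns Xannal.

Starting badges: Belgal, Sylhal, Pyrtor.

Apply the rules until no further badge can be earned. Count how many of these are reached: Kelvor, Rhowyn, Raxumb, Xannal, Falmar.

Kelvor would need Xannal (B4), but Xannal is never earned.
Rhowyn would need Xannal, Pyrtor, and Lamgor (B2), but Xannal is never earned.
Raxumb would need Belgal and Falmar (B7), but Falmar is never earned.
Xannal would need Arczor, Falmar, and Pyrtor (B10), but Falmar is never earned.
Falmar would need Sylhal and Kelvor (B9), but Kelvor is never earned.
None of the 5 are reached.

0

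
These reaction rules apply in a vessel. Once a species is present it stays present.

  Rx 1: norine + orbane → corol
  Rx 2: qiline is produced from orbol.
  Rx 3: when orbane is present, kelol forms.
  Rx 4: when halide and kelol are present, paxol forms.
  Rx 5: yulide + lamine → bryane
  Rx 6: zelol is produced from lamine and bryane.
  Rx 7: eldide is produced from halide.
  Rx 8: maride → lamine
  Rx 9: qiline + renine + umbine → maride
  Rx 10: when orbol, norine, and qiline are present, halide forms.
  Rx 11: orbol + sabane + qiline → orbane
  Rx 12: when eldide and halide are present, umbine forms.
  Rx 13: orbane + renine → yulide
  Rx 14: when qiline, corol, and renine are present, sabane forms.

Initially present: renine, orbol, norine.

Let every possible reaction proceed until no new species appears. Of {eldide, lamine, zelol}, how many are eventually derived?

orbol present → qiline forms (Rx 2).
orbol, norine, and qiline present → halide forms (Rx 10).
halide present → eldide forms (Rx 7).
eldide and halide present → umbine forms (Rx 12).
qiline, renine, and umbine present → maride forms (Rx 9).
maride present → lamine forms (Rx 8).
eldide: reached.
lamine: reached.
zelol would need lamine and bryane (Rx 6), but bryane never forms.
Reached: eldide and lamine — 2 of the 3.

2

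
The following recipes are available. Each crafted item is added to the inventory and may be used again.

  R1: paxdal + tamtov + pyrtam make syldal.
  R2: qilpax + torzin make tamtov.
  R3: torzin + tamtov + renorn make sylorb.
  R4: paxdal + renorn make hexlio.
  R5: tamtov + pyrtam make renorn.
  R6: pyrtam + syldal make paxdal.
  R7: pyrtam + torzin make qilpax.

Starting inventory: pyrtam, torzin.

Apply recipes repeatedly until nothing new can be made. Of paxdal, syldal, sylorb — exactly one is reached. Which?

pyrtam + torzin → qilpax (R7).
Using R2, qilpax and torzin make tamtov.
Using R5, tamtov and pyrtam make renorn.
Using R3, torzin, tamtov, and renorn make sylorb.
paxdal would need pyrtam and syldal (R6), but syldal is never obtained. syldal would need paxdal, tamtov, and pyrtam (R1), but paxdal is never obtained.

sylorb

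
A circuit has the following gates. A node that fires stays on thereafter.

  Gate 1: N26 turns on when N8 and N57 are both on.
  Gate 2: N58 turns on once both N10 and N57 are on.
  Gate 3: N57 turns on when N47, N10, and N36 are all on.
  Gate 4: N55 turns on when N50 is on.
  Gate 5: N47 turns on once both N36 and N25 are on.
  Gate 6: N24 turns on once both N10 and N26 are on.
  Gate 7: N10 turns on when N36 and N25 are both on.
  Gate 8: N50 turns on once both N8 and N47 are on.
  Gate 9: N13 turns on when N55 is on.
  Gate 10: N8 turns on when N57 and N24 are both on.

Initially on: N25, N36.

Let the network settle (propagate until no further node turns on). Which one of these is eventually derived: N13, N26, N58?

N58

N36 and N25 are on, so N10 turns on (Gate 7).
Gate 5: N36 and N25 on → N47 on.
Gate 3: N47, N10, and N36 on → N57 on.
Gate 2: N10 and N57 on → N58 on.
N26 would need N8 and N57 (Gate 1), but N8 never turns on. N13 would need N55 (Gate 9), but N55 never turns on.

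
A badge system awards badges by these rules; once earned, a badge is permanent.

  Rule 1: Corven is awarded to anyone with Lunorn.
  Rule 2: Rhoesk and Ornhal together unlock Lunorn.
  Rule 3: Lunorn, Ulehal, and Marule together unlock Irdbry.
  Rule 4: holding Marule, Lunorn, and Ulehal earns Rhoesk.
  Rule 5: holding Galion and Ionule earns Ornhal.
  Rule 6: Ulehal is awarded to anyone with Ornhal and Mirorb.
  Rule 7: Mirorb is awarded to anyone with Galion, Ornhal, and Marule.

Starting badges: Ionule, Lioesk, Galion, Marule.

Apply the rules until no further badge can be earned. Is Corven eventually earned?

Corven would need Lunorn (Rule 1), but Lunorn is never earned.

No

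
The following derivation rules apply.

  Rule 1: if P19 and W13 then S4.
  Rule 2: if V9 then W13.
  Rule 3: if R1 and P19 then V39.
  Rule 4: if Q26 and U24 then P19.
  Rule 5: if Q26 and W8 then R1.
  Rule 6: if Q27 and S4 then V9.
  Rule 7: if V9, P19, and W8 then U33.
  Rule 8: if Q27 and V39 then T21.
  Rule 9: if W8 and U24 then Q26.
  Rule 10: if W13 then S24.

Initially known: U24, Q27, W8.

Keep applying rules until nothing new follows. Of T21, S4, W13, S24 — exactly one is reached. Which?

T21

W8 and U24 hold, so Q26 follows (Rule 9).
Q26 and U24 hold, so P19 follows (Rule 4).
Q26 and W8 hold, so R1 follows (Rule 5).
R1 and P19 hold, so V39 follows (Rule 3).
Q27 and V39 hold, so T21 follows (Rule 8).
S24 would need W13 (Rule 10), but W13 is never established. S4 would need P19 and W13 (Rule 1), but W13 is never established. W13 would need V9 (Rule 2), but V9 is never established.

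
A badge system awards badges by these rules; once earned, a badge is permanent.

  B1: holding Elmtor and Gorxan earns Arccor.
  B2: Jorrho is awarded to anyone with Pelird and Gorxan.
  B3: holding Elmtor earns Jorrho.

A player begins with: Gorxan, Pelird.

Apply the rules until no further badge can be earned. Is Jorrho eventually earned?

With Pelird and Gorxan, Jorrho is earned (B2).

Yes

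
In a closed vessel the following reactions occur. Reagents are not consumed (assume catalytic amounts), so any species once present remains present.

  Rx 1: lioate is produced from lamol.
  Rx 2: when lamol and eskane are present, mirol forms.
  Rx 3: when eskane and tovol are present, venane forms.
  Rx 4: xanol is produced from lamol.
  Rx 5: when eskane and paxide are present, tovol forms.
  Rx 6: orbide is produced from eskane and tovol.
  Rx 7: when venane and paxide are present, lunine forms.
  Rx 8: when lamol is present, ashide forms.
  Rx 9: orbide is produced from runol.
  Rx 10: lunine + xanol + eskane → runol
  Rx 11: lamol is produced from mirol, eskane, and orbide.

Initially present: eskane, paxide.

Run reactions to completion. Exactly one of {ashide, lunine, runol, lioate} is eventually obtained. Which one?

lunine

eskane and paxide present → tovol forms (Rx 5).
eskane and tovol present → venane forms (Rx 3).
venane and paxide present → lunine forms (Rx 7).
lioate would need lamol (Rx 1), but lamol never forms. ashide would need lamol (Rx 8), but lamol never forms. runol would need lunine, xanol, and eskane (Rx 10), but xanol never forms.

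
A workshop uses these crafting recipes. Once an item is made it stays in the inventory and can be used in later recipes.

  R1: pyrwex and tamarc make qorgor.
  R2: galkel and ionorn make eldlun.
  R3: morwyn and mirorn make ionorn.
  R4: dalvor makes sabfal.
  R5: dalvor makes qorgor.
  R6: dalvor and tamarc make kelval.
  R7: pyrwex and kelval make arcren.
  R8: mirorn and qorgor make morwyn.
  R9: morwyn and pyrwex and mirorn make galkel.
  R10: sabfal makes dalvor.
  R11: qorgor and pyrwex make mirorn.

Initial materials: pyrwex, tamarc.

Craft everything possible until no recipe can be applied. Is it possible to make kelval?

No

kelval would need dalvor and tamarc (R6), but dalvor is never obtained.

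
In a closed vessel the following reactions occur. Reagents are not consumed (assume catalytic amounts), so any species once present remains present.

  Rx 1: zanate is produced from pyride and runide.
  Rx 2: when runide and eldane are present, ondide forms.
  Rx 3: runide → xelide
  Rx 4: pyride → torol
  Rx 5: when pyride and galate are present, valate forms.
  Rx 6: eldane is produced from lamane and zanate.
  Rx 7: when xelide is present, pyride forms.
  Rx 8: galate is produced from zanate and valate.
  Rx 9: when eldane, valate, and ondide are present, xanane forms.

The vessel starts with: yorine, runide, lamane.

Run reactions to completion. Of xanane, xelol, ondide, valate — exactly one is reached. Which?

runide present → xelide forms (Rx 3).
xelide present → pyride forms (Rx 7).
pyride and runide present → zanate forms (Rx 1).
lamane and zanate present → eldane forms (Rx 6).
runide and eldane present → ondide forms (Rx 2).
xanane would need eldane, valate, and ondide (Rx 9), but valate never forms. valate would need pyride and galate (Rx 5), but galate never forms. No rule produces xelol, and it is not given.

ondide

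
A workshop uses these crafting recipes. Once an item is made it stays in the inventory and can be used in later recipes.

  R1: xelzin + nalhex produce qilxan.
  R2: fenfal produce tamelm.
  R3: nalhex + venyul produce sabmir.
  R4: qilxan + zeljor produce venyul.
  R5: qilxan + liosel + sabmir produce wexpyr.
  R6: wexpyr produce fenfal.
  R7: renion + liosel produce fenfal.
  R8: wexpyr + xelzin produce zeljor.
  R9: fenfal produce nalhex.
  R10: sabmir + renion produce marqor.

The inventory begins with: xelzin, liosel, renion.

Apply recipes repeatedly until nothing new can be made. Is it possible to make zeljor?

zeljor would need wexpyr and xelzin (R8), but wexpyr is never obtained.

No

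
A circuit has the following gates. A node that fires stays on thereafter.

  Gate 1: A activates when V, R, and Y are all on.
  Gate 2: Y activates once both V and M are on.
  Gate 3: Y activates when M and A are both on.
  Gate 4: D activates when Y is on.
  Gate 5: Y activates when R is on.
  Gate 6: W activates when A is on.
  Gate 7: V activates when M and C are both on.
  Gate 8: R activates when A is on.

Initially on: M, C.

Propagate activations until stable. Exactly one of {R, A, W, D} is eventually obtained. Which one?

D

Gate 7: M and C on → V on.
Gate 2: V and M on → Y on.
Gate 4: Y on → D on.
R would need A (Gate 8), but A never turns on. W would need A (Gate 6), but A never turns on. A would need V, R, and Y (Gate 1), but R never turns on.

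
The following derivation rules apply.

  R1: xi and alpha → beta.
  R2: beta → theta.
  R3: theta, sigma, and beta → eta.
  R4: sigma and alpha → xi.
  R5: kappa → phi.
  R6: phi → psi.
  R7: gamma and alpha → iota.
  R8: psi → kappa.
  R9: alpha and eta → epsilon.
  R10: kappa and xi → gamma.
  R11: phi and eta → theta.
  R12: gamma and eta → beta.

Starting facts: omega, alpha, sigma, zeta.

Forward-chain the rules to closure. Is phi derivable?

phi would need kappa (R5), but kappa is never established.

No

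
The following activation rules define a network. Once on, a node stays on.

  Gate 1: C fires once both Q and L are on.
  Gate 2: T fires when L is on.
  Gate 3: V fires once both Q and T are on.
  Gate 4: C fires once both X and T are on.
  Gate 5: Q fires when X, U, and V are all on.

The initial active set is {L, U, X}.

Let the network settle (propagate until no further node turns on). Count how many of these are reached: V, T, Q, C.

2

Gate 2: L on → T on.
Gate 4: X and T on → C on.
V would need Q and T (Gate 3), but Q never turns on.
T: reached.
Q would need X, U, and V (Gate 5), but V never turns on.
C: reached.
Reached: T and C — 2 of the 4.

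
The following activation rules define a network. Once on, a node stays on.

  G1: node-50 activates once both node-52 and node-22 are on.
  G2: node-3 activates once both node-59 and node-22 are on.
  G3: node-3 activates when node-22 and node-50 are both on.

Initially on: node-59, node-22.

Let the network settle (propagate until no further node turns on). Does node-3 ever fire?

G2: node-59 and node-22 on → node-3 on.

Yes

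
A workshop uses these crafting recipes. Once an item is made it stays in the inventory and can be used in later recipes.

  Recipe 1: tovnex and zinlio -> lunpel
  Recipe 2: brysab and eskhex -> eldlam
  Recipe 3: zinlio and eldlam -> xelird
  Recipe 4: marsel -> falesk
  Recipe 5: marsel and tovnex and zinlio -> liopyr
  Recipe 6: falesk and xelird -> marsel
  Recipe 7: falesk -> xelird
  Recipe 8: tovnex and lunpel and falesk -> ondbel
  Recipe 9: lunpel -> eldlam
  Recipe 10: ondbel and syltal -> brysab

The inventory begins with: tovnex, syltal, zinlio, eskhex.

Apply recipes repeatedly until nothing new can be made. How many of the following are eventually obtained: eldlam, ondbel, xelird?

Using Recipe 1, tovnex and zinlio make lunpel.
Using Recipe 9, lunpel makes eldlam.
zinlio and eldlam -> xelird (Recipe 3).
eldlam: reached.
ondbel would need tovnex, lunpel, and falesk (Recipe 8), but falesk is never obtained.
xelird: reached.
Reached: eldlam and xelird — 2 of the 3.

2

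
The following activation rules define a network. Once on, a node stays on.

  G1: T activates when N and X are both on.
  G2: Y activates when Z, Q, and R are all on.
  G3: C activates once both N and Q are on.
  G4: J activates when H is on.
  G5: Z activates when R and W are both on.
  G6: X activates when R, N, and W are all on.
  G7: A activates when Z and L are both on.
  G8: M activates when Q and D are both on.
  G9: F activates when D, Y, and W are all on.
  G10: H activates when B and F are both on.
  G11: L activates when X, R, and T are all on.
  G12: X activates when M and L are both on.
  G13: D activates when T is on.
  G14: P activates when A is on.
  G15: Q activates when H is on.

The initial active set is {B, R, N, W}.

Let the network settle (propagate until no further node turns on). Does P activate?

G5: R and W on → Z on.
R, N, and W are on, so X activates (G6).
G1: N and X on → T on.
X, R, and T are on, so L activates (G11).
G7: Z and L on → A on.
G14: A on → P on.

Yes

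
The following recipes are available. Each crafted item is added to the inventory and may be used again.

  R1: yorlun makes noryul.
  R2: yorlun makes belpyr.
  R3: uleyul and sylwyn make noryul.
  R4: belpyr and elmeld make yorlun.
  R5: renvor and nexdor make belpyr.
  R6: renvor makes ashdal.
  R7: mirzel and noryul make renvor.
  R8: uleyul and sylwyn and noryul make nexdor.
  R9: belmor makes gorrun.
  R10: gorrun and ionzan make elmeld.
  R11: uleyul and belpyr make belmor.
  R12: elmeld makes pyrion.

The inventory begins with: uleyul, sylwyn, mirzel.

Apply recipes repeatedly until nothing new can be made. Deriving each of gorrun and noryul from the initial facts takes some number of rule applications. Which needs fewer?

noryul

noryul: uleyul and sylwyn → noryul (R3). [1 rule application]
gorrun: uleyul and sylwyn → noryul (R3). Using R8, uleyul, sylwyn, and noryul make nexdor. mirzel and noryul → renvor (R7). Using R5, renvor and nexdor make belpyr. uleyul and belpyr → belmor (R11). belmor → gorrun (R9). [6 rule applications]
noryul needs fewer.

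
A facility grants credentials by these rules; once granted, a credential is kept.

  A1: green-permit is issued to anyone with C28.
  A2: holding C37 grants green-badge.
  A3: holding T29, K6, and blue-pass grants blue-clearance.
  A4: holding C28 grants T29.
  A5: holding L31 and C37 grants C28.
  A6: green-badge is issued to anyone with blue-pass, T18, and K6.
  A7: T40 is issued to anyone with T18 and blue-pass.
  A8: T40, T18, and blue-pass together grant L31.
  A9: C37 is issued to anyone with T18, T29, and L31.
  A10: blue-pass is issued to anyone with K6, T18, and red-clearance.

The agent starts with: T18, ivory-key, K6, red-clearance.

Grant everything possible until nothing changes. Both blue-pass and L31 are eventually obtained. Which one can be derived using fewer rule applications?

blue-pass: Holding K6, T18, and red-clearance grants blue-pass (A10). [1 rule application]
L31: Holding K6, T18, and red-clearance grants blue-pass (A10). Holding T18 and blue-pass grants T40 (A7). Holding T40, T18, and blue-pass grants L31 (A8). [3 rule applications]
blue-pass needs fewer.

blue-pass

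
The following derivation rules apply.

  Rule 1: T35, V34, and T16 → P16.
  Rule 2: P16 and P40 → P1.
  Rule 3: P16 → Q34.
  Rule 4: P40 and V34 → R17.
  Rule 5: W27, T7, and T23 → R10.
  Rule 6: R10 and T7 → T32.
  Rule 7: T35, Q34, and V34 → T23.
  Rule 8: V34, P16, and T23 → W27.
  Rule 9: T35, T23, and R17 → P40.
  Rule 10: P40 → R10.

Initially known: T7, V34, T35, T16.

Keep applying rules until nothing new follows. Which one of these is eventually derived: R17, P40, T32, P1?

T32

T35, V34, and T16 hold, so P16 follows (Rule 1).
From P16, Rule 3 gives Q34.
T35, Q34, and V34 hold, so T23 follows (Rule 7).
From V34, P16, and T23, Rule 8 gives W27.
From W27, T7, and T23, Rule 5 gives R10.
R10 and T7 hold, so T32 follows (Rule 6).
R17 would need P40 and V34 (Rule 4), but P40 is never established. P1 would need P16 and P40 (Rule 2), but P40 is never established. P40 would need T35, T23, and R17 (Rule 9), but R17 is never established.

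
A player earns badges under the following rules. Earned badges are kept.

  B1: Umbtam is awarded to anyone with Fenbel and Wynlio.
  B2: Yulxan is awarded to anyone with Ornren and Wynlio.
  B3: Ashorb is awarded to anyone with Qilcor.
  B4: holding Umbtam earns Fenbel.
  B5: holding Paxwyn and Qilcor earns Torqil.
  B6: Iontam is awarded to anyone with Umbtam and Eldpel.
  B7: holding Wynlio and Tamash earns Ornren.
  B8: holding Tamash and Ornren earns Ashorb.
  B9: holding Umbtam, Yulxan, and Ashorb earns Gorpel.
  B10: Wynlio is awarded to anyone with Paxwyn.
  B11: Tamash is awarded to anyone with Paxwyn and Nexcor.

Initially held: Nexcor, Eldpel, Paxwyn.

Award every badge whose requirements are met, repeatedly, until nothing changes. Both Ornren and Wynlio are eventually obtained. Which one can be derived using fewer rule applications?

Wynlio: With Paxwyn, Wynlio is earned (B10). [1 rule application]
Ornren: With Paxwyn and Nexcor, Tamash is earned (B11). With Paxwyn, Wynlio is earned (B10). With Wynlio and Tamash, Ornren is earned (B7). [3 rule applications]
Wynlio needs fewer.

Wynlio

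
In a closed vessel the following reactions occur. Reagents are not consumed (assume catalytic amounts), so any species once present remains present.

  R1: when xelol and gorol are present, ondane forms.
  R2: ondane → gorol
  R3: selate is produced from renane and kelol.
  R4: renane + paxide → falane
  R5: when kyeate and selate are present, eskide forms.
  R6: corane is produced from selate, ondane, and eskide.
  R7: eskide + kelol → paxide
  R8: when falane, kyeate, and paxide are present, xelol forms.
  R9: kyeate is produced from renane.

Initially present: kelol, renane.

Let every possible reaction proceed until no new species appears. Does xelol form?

renane and kelol present → selate forms (R3).
renane present → kyeate forms (R9).
kyeate and selate present → eskide forms (R5).
eskide and kelol present → paxide forms (R7).
renane and paxide present → falane forms (R4).
falane, kyeate, and paxide present → xelol forms (R8).

Yes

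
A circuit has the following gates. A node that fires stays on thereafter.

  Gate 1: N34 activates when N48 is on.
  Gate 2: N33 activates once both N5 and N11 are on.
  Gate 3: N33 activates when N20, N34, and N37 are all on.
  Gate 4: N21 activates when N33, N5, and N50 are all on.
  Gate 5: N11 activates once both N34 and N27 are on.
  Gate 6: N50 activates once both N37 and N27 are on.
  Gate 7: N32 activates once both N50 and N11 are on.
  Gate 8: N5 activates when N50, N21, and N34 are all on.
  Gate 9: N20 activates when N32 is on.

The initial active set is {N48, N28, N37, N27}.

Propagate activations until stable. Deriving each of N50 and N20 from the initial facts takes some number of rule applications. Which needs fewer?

N50

N50: N37 and N27 are on, so N50 activates (Gate 6). [1 rule application]
N20: N48 is on, so N34 activates (Gate 1). N37 and N27 are on, so N50 activates (Gate 6). N34 and N27 are on, so N11 activates (Gate 5). Gate 7: N50 and N11 on → N32 on. N32 is on, so N20 activates (Gate 9). [5 rule applications]
N50 needs fewer.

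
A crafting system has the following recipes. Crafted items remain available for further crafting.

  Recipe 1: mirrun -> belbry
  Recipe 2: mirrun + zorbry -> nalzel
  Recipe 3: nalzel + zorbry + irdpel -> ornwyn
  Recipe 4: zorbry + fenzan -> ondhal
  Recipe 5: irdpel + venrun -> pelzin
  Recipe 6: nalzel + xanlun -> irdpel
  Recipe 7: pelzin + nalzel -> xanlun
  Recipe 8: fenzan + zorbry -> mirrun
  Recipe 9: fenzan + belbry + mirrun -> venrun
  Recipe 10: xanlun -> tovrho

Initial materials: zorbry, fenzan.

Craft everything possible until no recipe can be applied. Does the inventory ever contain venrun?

Yes

Using Recipe 8, fenzan and zorbry make mirrun.
mirrun -> belbry (Recipe 1).
Using Recipe 9, fenzan, belbry, and mirrun make venrun.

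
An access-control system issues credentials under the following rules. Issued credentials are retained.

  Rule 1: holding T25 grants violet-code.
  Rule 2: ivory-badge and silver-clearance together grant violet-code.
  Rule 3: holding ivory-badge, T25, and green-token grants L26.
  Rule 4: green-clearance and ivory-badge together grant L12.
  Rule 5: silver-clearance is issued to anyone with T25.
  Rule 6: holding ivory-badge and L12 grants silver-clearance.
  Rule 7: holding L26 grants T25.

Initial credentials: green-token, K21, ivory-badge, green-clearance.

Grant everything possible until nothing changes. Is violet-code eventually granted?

Yes

Holding green-clearance and ivory-badge grants L12 (Rule 4).
Holding ivory-badge and L12 grants silver-clearance (Rule 6).
Holding ivory-badge and silver-clearance grants violet-code (Rule 2).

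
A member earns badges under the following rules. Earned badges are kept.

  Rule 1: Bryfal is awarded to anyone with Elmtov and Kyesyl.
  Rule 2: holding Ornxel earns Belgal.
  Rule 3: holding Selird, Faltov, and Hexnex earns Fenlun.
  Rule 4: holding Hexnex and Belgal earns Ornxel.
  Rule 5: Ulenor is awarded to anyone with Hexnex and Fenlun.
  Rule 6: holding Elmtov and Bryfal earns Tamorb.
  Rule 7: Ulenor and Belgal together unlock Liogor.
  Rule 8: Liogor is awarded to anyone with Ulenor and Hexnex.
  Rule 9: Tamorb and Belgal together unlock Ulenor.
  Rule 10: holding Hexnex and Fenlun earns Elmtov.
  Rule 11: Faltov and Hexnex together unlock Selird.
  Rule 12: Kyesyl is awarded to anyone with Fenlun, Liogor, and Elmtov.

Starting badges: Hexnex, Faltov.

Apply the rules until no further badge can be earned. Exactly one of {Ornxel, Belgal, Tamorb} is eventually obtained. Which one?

With Faltov and Hexnex, Selird is earned (Rule 11).
With Selird, Faltov, and Hexnex, Fenlun is earned (Rule 3).
With Hexnex and Fenlun, Ulenor is earned (Rule 5).
With Hexnex and Fenlun, Elmtov is earned (Rule 10).
With Ulenor and Hexnex, Liogor is earned (Rule 8).
With Fenlun, Liogor, and Elmtov, Kyesyl is earned (Rule 12).
With Elmtov and Kyesyl, Bryfal is earned (Rule 1).
With Elmtov and Bryfal, Tamorb is earned (Rule 6).
Ornxel would need Hexnex and Belgal (Rule 4), but Belgal is never earned. Belgal would need Ornxel (Rule 2), but Ornxel is never earned.

Tamorb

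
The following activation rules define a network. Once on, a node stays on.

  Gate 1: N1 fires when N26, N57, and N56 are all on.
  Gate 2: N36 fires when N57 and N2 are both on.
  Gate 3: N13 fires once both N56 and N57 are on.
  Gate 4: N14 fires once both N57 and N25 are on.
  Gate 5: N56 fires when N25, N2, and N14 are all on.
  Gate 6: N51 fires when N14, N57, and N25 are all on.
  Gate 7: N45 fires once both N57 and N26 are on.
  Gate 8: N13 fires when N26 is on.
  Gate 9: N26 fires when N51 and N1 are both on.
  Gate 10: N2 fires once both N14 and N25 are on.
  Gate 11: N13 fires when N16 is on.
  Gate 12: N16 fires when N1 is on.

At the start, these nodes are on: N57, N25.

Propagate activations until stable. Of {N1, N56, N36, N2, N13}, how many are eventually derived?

Gate 4: N57 and N25 on → N14 on.
Gate 10: N14 and N25 on → N2 on.
N57 and N2 are on, so N36 fires (Gate 2).
Gate 5: N25, N2, and N14 on → N56 on.
Gate 3: N56 and N57 on → N13 on.
N1 would need N26, N57, and N56 (Gate 1), but N26 never turns on.
N56: reached.
N36: reached.
N2: reached.
N13: reached.
Reached: N56, N36, N2, and N13 — 4 of the 5.

4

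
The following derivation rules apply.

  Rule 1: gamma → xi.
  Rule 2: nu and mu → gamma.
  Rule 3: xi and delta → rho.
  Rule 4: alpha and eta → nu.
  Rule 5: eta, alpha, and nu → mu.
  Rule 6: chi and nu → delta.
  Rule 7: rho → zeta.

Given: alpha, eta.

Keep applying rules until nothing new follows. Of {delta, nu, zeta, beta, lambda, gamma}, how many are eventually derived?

alpha and eta hold, so nu follows (Rule 4).
From eta, alpha, and nu, Rule 5 gives mu.
From nu and mu, Rule 2 gives gamma.
delta would need chi and nu (Rule 6), but chi is never established.
nu: reached.
zeta would need rho (Rule 7), but rho is never established.
No rule produces beta, and it is not given.
No rule produces lambda, and it is not given.
gamma: reached.
Reached: nu and gamma — 2 of the 6.

2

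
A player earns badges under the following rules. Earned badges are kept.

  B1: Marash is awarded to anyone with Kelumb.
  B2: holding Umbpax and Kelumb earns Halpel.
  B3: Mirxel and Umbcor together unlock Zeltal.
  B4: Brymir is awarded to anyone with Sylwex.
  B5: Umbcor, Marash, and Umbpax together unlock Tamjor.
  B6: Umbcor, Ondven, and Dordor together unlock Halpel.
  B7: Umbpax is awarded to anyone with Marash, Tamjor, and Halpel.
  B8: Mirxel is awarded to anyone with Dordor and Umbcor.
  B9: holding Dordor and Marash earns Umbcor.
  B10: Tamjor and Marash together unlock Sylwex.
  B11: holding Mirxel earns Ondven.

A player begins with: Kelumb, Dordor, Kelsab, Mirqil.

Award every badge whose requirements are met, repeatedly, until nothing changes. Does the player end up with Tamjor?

No

Tamjor would need Umbcor, Marash, and Umbpax (B5), but Umbpax is never earned.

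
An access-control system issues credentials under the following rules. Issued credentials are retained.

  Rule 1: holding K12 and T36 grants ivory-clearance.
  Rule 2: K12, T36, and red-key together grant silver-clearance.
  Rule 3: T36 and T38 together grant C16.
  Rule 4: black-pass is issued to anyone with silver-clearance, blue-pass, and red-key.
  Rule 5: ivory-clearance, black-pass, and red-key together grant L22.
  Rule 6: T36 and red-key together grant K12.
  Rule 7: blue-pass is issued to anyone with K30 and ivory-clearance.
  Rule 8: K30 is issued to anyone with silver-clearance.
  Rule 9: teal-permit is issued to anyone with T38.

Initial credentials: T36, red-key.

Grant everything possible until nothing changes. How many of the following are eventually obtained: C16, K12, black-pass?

Holding T36 and red-key grants K12 (Rule 6).
Holding K12, T36, and red-key grants silver-clearance (Rule 2).
Holding K12 and T36 grants ivory-clearance (Rule 1).
Holding silver-clearance grants K30 (Rule 8).
Holding K30 and ivory-clearance grants blue-pass (Rule 7).
Holding silver-clearance, blue-pass, and red-key grants black-pass (Rule 4).
C16 would need T36 and T38 (Rule 3), but T38 is never granted.
K12: reached.
black-pass: reached.
Reached: K12 and black-pass — 2 of the 3.

2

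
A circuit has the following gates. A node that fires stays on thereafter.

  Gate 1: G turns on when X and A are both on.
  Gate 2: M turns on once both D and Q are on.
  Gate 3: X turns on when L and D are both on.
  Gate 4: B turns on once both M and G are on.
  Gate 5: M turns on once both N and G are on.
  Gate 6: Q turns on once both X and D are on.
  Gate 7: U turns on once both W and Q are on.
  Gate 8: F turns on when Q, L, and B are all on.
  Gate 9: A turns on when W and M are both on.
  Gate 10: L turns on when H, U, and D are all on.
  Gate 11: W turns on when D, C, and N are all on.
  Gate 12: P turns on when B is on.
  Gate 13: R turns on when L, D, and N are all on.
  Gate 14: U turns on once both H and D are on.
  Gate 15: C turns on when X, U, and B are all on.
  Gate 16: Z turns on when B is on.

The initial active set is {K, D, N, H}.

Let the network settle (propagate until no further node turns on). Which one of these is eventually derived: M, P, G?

Gate 14: H and D on → U on.
Gate 10: H, U, and D on → L on.
Gate 3: L and D on → X on.
Gate 6: X and D on → Q on.
D and Q are on, so M turns on (Gate 2).
P would need B (Gate 12), but B never turns on. G would need X and A (Gate 1), but A never turns on.

M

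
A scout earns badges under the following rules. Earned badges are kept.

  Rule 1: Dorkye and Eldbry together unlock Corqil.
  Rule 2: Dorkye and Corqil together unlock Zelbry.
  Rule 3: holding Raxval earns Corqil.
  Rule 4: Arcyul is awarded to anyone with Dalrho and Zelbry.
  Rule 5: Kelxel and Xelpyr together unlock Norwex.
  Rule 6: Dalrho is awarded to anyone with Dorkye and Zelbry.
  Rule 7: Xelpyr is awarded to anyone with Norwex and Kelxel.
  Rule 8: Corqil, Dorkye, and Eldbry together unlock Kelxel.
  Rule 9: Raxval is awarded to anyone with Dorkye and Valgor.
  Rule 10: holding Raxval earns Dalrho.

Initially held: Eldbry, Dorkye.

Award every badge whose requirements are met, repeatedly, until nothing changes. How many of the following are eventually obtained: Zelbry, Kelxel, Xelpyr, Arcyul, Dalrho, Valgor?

4

With Dorkye and Eldbry, Corqil is earned (Rule 1).
With Corqil, Dorkye, and Eldbry, Kelxel is earned (Rule 8).
With Dorkye and Corqil, Zelbry is earned (Rule 2).
With Dorkye and Zelbry, Dalrho is earned (Rule 6).
With Dalrho and Zelbry, Arcyul is earned (Rule 4).
Zelbry: reached.
Kelxel: reached.
Xelpyr would need Norwex and Kelxel (Rule 7), but Norwex is never earned.
Arcyul: reached.
Dalrho: reached.
No rule produces Valgor, and it is not given.
Reached: Zelbry, Kelxel, Arcyul, and Dalrho — 4 of the 6.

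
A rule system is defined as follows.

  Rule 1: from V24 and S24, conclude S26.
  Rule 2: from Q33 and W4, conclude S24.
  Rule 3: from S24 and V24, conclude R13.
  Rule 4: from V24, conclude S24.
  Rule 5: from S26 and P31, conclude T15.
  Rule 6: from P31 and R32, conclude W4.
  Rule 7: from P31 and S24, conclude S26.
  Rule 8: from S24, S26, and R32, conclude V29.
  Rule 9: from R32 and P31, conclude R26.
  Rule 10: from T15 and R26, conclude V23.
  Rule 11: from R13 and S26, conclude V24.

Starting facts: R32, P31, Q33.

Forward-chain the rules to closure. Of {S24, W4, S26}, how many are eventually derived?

P31 and R32 hold, so W4 follows (Rule 6).
From Q33 and W4, Rule 2 gives S24.
From P31 and S24, Rule 7 gives S26.
S24: reached.
W4: reached.
S26: reached.
All 3 are reached.

3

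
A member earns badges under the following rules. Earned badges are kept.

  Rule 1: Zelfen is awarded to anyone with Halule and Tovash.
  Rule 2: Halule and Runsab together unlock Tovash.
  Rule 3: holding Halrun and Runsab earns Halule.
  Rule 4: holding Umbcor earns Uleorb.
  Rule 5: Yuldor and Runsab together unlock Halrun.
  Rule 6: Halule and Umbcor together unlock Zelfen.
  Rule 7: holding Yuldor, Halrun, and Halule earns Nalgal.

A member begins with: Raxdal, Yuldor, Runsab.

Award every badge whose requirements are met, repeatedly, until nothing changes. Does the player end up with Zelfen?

Yes

With Yuldor and Runsab, Halrun is earned (Rule 5).
With Halrun and Runsab, Halule is earned (Rule 3).
With Halule and Runsab, Tovash is earned (Rule 2).
With Halule and Tovash, Zelfen is earned (Rule 1).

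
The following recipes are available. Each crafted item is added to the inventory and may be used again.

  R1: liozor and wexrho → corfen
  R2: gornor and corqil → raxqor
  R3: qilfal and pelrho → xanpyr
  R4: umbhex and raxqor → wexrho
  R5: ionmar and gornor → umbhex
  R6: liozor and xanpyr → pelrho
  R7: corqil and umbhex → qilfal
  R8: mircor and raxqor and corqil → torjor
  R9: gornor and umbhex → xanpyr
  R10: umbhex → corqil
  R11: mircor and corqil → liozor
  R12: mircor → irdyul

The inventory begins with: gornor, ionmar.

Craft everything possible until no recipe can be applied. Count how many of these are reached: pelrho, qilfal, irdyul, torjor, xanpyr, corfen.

2

ionmar and gornor → umbhex (R5).
gornor and umbhex → xanpyr (R9).
umbhex → corqil (R10).
corqil and umbhex → qilfal (R7).
pelrho would need liozor and xanpyr (R6), but liozor is never obtained.
qilfal: reached.
irdyul would need mircor (R12), but mircor is never obtained.
torjor would need mircor, raxqor, and corqil (R8), but mircor is never obtained.
xanpyr: reached.
corfen would need liozor and wexrho (R1), but liozor is never obtained.
Reached: qilfal and xanpyr — 2 of the 6.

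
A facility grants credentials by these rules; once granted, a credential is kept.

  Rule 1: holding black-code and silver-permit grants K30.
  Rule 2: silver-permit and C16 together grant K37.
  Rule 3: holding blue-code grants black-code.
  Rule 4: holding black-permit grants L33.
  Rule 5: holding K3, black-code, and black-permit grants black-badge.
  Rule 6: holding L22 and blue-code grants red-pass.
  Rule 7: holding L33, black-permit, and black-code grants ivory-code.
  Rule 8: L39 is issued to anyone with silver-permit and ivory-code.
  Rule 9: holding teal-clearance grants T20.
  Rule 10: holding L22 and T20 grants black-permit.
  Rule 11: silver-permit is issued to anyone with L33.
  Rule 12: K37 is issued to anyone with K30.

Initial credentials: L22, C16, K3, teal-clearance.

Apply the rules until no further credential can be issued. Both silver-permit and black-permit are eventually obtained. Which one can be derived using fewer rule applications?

black-permit

black-permit: Holding teal-clearance grants T20 (Rule 9). Holding L22 and T20 grants black-permit (Rule 10). [2 rule applications]
silver-permit: Holding teal-clearance grants T20 (Rule 9). Holding L22 and T20 grants black-permit (Rule 10). Holding black-permit grants L33 (Rule 4). Holding L33 grants silver-permit (Rule 11). [4 rule applications]
black-permit needs fewer.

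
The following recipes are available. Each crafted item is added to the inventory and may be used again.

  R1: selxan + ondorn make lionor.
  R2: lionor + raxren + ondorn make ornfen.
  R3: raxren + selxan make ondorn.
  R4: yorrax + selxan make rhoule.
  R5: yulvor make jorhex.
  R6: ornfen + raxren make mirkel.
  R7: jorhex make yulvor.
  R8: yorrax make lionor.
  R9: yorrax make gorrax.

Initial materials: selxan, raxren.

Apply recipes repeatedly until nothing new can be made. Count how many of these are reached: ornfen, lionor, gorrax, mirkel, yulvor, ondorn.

Using R3, raxren and selxan make ondorn.
Using R1, selxan and ondorn make lionor.
Using R2, lionor, raxren, and ondorn make ornfen.
ornfen + raxren → mirkel (R6).
ornfen: reached.
lionor: reached.
gorrax would need yorrax (R9), but yorrax is never obtained.
mirkel: reached.
yulvor would need jorhex (R7), but jorhex is never obtained.
ondorn: reached.
Reached: ornfen, lionor, mirkel, and ondorn — 4 of the 6.

4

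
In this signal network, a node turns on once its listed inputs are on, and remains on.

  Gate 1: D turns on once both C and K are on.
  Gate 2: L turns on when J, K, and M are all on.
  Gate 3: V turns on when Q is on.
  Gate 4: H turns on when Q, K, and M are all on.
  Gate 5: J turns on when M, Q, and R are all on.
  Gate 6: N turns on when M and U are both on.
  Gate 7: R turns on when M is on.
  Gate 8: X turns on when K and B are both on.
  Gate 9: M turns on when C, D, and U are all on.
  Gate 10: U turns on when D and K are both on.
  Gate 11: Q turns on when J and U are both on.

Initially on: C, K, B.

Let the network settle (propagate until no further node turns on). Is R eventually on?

Yes

Gate 1: C and K on → D on.
D and K are on, so U turns on (Gate 10).
C, D, and U are on, so M turns on (Gate 9).
Gate 7: M on → R on.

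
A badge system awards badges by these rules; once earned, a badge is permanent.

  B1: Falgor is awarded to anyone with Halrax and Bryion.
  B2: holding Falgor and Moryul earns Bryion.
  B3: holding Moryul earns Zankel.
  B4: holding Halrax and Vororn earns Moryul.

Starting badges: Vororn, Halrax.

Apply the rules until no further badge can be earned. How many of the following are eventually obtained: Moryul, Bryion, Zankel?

With Halrax and Vororn, Moryul is earned (B4).
With Moryul, Zankel is earned (B3).
Moryul: reached.
Bryion would need Falgor and Moryul (B2), but Falgor is never earned.
Zankel: reached.
Reached: Moryul and Zankel — 2 of the 3.

2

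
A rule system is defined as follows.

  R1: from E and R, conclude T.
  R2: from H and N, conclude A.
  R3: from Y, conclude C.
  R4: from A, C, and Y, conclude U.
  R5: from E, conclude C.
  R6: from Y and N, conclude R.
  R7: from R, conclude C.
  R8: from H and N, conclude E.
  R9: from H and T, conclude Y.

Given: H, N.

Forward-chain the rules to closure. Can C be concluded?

Yes

H and N hold, so E follows (R8).
E holds, so C follows (R5).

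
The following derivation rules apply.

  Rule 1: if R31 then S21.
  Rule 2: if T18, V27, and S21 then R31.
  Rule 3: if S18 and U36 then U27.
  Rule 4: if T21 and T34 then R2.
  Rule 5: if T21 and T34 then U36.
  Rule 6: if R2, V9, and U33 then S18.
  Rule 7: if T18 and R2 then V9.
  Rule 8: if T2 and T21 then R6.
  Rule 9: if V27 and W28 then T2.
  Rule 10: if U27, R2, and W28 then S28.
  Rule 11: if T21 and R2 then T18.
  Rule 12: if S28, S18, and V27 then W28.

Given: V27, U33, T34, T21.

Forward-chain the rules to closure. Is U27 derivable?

Yes

From T21 and T34, Rule 5 gives U36.
T21 and T34 hold, so R2 follows (Rule 4).
From T21 and R2, Rule 11 gives T18.
T18 and R2 hold, so V9 follows (Rule 7).
R2, V9, and U33 hold, so S18 follows (Rule 6).
From S18 and U36, Rule 3 gives U27.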